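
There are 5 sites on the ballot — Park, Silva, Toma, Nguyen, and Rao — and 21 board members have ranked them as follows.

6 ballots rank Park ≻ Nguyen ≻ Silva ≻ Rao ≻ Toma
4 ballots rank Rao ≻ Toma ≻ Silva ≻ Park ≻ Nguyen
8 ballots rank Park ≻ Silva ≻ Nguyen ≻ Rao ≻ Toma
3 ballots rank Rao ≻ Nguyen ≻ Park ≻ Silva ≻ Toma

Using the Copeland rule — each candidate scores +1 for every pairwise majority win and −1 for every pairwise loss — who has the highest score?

Pairwise results:
  Park vs Silva: Park wins 17–4.
  Park vs Toma: Park wins 17–4.
  Park vs Nguyen: Park wins 18–3.
  Park vs Rao: Park wins 14–7.
  Silva vs Toma: Silva wins 17–4.
  Silva vs Nguyen: Silva wins 12–9.
  Silva vs Rao: Silva wins 14–7.
  Toma vs Nguyen: Nguyen wins 17–4.
  Toma vs Rao: Rao wins 21–0.
  Nguyen vs Rao: Nguyen wins 14–7.
Copeland scores (wins − losses):
  Park: 4 − 0 = 4
  Silva: 3 − 1 = 2
  Toma: 0 − 4 = -4
  Nguyen: 2 − 2 = 0
  Rao: 1 − 3 = -2
Park has the best Copeland score.

Park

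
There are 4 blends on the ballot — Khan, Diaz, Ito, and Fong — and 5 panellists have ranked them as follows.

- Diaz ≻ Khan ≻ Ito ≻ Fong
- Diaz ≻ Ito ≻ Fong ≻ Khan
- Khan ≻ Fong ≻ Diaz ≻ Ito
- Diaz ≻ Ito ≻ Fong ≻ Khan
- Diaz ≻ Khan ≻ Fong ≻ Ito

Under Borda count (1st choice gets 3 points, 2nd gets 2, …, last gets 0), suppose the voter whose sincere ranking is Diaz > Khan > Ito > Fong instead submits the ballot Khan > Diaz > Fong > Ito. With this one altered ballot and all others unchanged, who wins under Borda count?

Borda totals with the altered ballot: Khan 8, Diaz 12, Ito 4, Fong 6.
The winner is unchanged: still Diaz.

Diaz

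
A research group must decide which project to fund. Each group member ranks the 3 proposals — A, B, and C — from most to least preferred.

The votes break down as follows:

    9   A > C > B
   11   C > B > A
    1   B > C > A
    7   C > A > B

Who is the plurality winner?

First-place vote totals:
  A: 9
  B: 1
  C: 18
C has the most first-place votes.

C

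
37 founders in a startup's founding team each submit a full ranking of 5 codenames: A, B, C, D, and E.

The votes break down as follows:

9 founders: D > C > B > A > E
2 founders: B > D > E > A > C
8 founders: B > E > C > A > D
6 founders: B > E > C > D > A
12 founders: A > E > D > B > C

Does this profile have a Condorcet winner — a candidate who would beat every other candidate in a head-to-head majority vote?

Head-to-head results (37 voters total):
A vs B: B wins 25–12.
A vs C: C wins 23–14.
A vs D: A wins 20–17.
A vs E: A wins 21–16.
B vs C: B wins 28–9.
B vs D: D wins 21–16.
B vs E: B wins 25–12.
C vs D: D wins 23–14.
C vs E: E wins 28–9.
D vs E: E wins 26–11.
No candidate beats all others: A beats D beats B beats A, a majority cycle.

No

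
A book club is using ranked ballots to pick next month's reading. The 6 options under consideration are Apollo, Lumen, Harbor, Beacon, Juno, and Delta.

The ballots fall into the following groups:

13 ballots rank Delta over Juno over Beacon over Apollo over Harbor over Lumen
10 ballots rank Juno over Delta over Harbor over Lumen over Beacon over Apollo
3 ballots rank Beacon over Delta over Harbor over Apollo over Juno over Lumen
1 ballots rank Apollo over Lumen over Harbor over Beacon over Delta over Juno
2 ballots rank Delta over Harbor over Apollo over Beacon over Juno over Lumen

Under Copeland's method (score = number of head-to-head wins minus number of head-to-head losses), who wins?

Pairwise results:
  Apollo vs Lumen: Apollo wins 19–10.
  Apollo vs Harbor: Harbor wins 15–14.
  Apollo vs Beacon: Beacon wins 26–3.
  Apollo vs Juno: Juno wins 23–6.
  Apollo vs Delta: Delta wins 28–1.
  Lumen vs Harbor: Harbor wins 28–1.
  Lumen vs Beacon: Beacon wins 18–11.
  Lumen vs Juno: Juno wins 28–1.
  Lumen vs Delta: Delta wins 28–1.
  Harbor vs Beacon: Beacon wins 16–13.
  Harbor vs Juno: Juno wins 23–6.
  Harbor vs Delta: Delta wins 28–1.
  Beacon vs Juno: Juno wins 23–6.
  Beacon vs Delta: Delta wins 25–4.
  Juno vs Delta: Delta wins 19–10.
Copeland scores (wins − losses):
  Apollo: 1 − 4 = -3
  Lumen: 0 − 5 = -5
  Harbor: 2 − 3 = -1
  Beacon: 3 − 2 = 1
  Juno: 4 − 1 = 3
  Delta: 5 − 0 = 5
Delta has the best Copeland score.

Delta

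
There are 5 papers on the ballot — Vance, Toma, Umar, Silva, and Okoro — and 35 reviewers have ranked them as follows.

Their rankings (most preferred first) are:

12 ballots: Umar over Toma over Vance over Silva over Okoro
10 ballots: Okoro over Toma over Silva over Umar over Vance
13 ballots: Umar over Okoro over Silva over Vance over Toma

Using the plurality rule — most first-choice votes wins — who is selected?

Umar

First-place vote totals:
  Vance: 0
  Toma: 0
  Umar: 25
  Silva: 0
  Okoro: 10
Umar has the most first-place votes.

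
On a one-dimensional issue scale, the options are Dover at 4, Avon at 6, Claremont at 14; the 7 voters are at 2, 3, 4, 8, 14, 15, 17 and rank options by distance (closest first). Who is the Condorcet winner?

With single-peaked preferences on a line, the Condorcet winner is the candidate closest to the median voter.
The median voter (position 8) is closest to Avon at 6.
Check: Avon vs Dover — voters closer to Avon: 4 of 7.

Avon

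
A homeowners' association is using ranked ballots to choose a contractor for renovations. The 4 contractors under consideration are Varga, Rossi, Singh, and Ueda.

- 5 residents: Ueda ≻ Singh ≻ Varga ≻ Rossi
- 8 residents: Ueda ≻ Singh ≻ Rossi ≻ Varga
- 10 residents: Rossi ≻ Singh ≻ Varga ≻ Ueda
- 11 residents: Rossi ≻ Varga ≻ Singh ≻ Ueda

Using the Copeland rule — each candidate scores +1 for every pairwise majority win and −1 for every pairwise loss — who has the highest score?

Pairwise results:
  Varga vs Rossi: Rossi wins 29–5.
  Varga vs Singh: Singh wins 23–11.
  Varga vs Ueda: Varga wins 21–13.
  Rossi vs Singh: Rossi wins 21–13.
  Rossi vs Ueda: Rossi wins 21–13.
  Singh vs Ueda: Singh wins 21–13.
Copeland scores (wins − losses):
  Varga: 1 − 2 = -1
  Rossi: 3 − 0 = 3
  Singh: 2 − 1 = 1
  Ueda: 0 − 3 = -3
Rossi has the best Copeland score.

Rossi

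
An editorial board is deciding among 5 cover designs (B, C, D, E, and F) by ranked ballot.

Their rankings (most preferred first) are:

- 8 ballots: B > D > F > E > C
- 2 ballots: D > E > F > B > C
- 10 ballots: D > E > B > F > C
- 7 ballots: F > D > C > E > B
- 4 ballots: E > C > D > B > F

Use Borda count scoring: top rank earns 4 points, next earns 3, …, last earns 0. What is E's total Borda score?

Borda scores:
  B: 8·4 + 2·1 + 10·2 + 7·0 + 4·1 = 58
  C: 8·0 + 2·0 + 10·0 + 7·2 + 4·3 = 26
  D: 8·3 + 2·4 + 10·4 + 7·3 + 4·2 = 101
  E: 8·1 + 2·3 + 10·3 + 7·1 + 4·4 = 67
  F: 8·2 + 2·2 + 10·1 + 7·4 + 4·0 = 58

67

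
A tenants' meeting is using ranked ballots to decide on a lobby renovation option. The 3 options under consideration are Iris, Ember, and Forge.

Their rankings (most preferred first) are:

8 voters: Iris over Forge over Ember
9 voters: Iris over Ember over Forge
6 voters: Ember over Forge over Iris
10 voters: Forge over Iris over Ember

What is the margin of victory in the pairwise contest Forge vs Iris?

Ballots ranking Forge above Iris: 6+10 = 16.
Ballots ranking Iris above Forge: 8+9 = 17.
Iris wins 17–16, a margin of 1.

1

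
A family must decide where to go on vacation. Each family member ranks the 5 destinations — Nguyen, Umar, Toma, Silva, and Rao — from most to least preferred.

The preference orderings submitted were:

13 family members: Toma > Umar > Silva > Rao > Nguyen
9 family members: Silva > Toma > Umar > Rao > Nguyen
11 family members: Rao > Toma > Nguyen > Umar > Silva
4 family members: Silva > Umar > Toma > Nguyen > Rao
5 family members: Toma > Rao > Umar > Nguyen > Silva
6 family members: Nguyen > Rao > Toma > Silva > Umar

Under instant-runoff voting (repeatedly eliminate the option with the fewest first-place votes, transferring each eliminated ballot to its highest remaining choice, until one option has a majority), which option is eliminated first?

Umar

Round 1: Toma 18, Silva 13, Rao 11, Nguyen 6, Umar 0. Umar has the fewest and is eliminated.
Round 2: Toma 18, Silva 13, Rao 11, Nguyen 6. Nguyen has the fewest and is eliminated.
Round 3: Toma 18, Rao 17, Silva 13. Silva has the fewest and is eliminated.
Round 4: Toma 31, Rao 17. Toma has a majority.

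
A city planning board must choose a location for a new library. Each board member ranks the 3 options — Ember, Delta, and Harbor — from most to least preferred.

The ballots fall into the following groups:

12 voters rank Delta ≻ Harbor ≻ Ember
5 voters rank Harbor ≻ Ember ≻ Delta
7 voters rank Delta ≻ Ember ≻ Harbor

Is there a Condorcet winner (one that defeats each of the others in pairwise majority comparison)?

Yes

Head-to-head results (24 voters total):
Ember vs Delta: Delta wins 19–5.
Ember vs Harbor: Harbor wins 17–7.
Delta vs Harbor: Delta wins 19–5.
Delta beats each rival — Ember (19–5), Harbor (19–5) — so Delta is the Condorcet winner.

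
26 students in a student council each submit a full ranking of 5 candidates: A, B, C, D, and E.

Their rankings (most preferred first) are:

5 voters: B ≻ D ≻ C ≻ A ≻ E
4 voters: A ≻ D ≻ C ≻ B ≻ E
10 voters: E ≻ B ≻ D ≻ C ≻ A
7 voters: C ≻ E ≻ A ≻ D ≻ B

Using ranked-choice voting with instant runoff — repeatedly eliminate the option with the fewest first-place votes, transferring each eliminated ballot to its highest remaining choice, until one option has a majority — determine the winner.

C

Round 1: E 10, C 7, B 5, A 4, D 0. D has the fewest and is eliminated.
Round 2: E 10, C 7, B 5, A 4. A has the fewest and is eliminated.
Round 3: C 11, E 10, B 5. B has the fewest and is eliminated.
Round 4: C 16, E 10. C has a majority.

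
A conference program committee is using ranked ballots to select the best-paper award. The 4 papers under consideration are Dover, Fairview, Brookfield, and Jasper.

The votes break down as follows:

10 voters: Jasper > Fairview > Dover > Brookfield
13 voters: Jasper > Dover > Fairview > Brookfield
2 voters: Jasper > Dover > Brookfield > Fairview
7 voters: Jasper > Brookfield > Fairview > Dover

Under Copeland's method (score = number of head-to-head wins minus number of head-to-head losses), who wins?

Pairwise results:
  Dover vs Fairview: Fairview wins 17–15.
  Dover vs Brookfield: Dover wins 25–7.
  Dover vs Jasper: Jasper wins 32–0.
  Fairview vs Brookfield: Fairview wins 23–9.
  Fairview vs Jasper: Jasper wins 32–0.
  Brookfield vs Jasper: Jasper wins 32–0.
Copeland scores (wins − losses):
  Dover: 1 − 2 = -1
  Fairview: 2 − 1 = 1
  Brookfield: 0 − 3 = -3
  Jasper: 3 − 0 = 3
Jasper has the best Copeland score.

Jasper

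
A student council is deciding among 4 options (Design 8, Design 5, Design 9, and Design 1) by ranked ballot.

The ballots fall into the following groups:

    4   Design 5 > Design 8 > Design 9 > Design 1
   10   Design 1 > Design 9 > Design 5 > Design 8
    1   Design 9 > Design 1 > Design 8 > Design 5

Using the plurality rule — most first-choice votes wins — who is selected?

Design 1

First-place vote totals:
  Design 8: 0
  Design 5: 4
  Design 9: 1
  Design 1: 10
Design 1 has the most first-place votes.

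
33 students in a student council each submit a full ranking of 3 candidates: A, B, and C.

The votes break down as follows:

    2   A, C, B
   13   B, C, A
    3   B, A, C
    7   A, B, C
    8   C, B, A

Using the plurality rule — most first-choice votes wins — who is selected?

B

First-place vote totals:
  A: 9
  B: 16
  C: 8
B has the most first-place votes.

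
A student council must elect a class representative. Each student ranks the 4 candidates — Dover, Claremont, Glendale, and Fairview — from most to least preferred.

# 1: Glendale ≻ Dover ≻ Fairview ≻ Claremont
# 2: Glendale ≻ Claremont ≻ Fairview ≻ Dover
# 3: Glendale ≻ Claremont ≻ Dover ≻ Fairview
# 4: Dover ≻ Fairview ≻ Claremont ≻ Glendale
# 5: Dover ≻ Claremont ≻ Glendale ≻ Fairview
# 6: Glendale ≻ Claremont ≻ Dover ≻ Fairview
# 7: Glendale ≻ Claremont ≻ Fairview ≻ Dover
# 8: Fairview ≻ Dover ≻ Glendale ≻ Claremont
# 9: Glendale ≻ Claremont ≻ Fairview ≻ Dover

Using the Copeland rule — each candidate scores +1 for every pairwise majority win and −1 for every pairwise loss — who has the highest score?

Pairwise results:
  Dover vs Claremont: Claremont wins 5–4.
  Dover vs Glendale: Glendale wins 6–3.
  Dover vs Fairview: Dover wins 5–4.
  Claremont vs Glendale: Glendale wins 7–2.
  Claremont vs Fairview: Claremont wins 6–3.
  Glendale vs Fairview: Glendale wins 7–2.
Copeland scores (wins − losses):
  Dover: 1 − 2 = -1
  Claremont: 2 − 1 = 1
  Glendale: 3 − 0 = 3
  Fairview: 0 − 3 = -3
Glendale has the best Copeland score.

Glendale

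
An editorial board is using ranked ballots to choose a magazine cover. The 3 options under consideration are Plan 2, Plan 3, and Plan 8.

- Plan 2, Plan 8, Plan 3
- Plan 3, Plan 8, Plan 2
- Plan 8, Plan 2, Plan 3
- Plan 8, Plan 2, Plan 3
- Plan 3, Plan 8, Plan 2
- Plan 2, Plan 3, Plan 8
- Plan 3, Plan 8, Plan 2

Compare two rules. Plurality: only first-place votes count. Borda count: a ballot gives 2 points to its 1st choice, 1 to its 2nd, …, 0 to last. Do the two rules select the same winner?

No

Plurality first-place counts: Plan 2 2, Plan 3 3, Plan 8 2 → Plan 3.
Borda totals: Plan 2 6, Plan 3 7, Plan 8 8 → Plan 8.
The two rules disagree: plurality picks Plan 3, Borda picks Plan 8.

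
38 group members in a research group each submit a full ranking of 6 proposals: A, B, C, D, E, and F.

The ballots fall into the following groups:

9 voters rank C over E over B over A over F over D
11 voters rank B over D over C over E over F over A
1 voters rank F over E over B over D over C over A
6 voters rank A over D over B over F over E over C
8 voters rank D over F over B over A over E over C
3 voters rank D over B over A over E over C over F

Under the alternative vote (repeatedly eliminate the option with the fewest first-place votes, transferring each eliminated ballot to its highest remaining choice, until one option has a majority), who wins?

Round 1: B 11, D 11, C 9, A 6, F 1, E 0. E has the fewest and is eliminated.
Round 2: B 11, D 11, C 9, A 6, F 1. F has the fewest and is eliminated.
Round 3: B 12, D 11, C 9, A 6. A has the fewest and is eliminated.
Round 4: D 17, B 12, C 9. C has the fewest and is eliminated.
Round 5: B 21, D 17. B has a majority.

B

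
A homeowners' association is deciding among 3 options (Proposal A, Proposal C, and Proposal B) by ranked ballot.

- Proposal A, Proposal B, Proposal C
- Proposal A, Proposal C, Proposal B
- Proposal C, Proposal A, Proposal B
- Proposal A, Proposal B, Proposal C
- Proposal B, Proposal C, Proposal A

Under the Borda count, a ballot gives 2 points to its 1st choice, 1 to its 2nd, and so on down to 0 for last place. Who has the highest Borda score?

Proposal A

Borda scores:
  Proposal A: 2 + 2 + 1 + 2 + 0 = 7
  Proposal C: 0 + 1 + 2 + 0 + 1 = 4
  Proposal B: 1 + 0 + 0 + 1 + 2 = 4
Proposal A has the highest total.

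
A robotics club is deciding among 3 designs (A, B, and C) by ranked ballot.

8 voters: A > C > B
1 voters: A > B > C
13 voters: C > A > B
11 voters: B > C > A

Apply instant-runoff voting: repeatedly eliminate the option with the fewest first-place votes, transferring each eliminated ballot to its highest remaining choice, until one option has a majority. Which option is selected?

C

Round 1: C 13, B 11, A 9. A has the fewest and is eliminated.
Round 2: C 21, B 12. C has a majority.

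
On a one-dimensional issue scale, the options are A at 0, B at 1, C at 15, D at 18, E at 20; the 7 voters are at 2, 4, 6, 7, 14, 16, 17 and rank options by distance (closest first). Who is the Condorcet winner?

B

With single-peaked preferences on a line, the Condorcet winner is the candidate closest to the median voter.
The median voter (position 7) is closest to B at 1.
Check: B vs D — voters closer to B: 4 of 7.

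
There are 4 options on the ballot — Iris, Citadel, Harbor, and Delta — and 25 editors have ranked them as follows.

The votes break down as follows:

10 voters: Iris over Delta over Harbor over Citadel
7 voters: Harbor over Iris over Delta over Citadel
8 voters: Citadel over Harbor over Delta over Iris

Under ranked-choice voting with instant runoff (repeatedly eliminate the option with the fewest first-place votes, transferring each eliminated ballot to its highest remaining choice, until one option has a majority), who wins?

Iris

Round 1: Iris 10, Citadel 8, Harbor 7, Delta 0. Delta has the fewest and is eliminated.
Round 2: Iris 10, Citadel 8, Harbor 7. Harbor has the fewest and is eliminated.
Round 3: Iris 17, Citadel 8. Iris has a majority.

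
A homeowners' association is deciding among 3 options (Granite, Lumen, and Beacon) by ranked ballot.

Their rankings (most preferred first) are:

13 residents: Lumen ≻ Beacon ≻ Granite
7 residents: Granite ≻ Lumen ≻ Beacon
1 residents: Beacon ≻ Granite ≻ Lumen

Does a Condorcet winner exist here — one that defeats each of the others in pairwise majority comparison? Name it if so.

Head-to-head results (21 voters total):
Granite vs Lumen: Lumen wins 13–8.
Granite vs Beacon: Beacon wins 14–7.
Lumen vs Beacon: Lumen wins 20–1.
Lumen beats each rival — Granite (13–8), Beacon (20–1) — so Lumen is the Condorcet winner.

Lumen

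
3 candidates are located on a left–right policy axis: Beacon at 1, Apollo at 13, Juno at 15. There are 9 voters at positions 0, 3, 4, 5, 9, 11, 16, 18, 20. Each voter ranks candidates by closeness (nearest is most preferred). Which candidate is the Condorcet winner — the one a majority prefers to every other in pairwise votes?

Apollo

With single-peaked preferences on a line, the Condorcet winner is the candidate closest to the median voter.
The median voter (position 9) is closest to Apollo at 13.
Check: Apollo vs Juno — voters closer to Apollo: 6 of 9.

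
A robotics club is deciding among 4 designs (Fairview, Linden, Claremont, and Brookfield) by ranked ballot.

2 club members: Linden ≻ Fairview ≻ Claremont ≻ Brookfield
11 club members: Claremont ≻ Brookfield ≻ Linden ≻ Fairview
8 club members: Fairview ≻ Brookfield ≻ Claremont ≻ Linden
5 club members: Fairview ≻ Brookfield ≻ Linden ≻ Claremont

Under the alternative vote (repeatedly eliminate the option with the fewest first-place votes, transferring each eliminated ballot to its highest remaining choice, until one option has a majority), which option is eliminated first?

Round 1: Fairview 13, Claremont 11, Linden 2, Brookfield 0. Brookfield has the fewest and is eliminated.
Round 2: Fairview 13, Claremont 11, Linden 2. Linden has the fewest and is eliminated.
Round 3: Fairview 15, Claremont 11. Fairview has a majority.

Brookfield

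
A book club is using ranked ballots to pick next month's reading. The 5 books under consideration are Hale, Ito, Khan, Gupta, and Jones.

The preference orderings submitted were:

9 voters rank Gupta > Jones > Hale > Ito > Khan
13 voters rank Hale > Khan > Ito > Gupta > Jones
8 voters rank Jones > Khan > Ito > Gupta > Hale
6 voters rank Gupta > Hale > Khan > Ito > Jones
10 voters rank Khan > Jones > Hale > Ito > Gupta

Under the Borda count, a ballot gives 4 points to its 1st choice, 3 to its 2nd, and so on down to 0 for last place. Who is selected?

Khan

Borda scores:
  Hale: 9·2 + 13·4 + 8·0 + 6·3 + 10·2 = 108
  Ito: 9·1 + 13·2 + 8·2 + 6·1 + 10·1 = 67
  Khan: 9·0 + 13·3 + 8·3 + 6·2 + 10·4 = 115
  Gupta: 9·4 + 13·1 + 8·1 + 6·4 + 10·0 = 81
  Jones: 9·3 + 13·0 + 8·4 + 6·0 + 10·3 = 89
Khan has the highest total.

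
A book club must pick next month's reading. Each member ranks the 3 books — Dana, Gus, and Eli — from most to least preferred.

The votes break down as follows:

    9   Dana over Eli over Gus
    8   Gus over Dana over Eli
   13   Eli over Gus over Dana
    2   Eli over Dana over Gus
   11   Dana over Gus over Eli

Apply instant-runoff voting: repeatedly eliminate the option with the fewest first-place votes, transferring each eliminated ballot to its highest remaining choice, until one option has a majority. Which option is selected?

Round 1: Dana 20, Eli 15, Gus 8. Gus has the fewest and is eliminated.
Round 2: Dana 28, Eli 15. Dana has a majority.

Dana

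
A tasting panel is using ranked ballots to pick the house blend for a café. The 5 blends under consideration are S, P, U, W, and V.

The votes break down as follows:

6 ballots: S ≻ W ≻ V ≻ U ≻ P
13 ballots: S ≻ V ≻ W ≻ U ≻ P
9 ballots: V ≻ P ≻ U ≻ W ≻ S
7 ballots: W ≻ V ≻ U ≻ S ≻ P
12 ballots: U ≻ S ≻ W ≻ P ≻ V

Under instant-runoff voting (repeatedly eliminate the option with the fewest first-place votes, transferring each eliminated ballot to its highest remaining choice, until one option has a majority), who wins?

Round 1: S 19, U 12, V 9, W 7, P 0. P has the fewest and is eliminated.
Round 2: S 19, U 12, V 9, W 7. W has the fewest and is eliminated.
Round 3: S 19, V 16, U 12. U has the fewest and is eliminated.
Round 4: S 31, V 16. S has a majority.

S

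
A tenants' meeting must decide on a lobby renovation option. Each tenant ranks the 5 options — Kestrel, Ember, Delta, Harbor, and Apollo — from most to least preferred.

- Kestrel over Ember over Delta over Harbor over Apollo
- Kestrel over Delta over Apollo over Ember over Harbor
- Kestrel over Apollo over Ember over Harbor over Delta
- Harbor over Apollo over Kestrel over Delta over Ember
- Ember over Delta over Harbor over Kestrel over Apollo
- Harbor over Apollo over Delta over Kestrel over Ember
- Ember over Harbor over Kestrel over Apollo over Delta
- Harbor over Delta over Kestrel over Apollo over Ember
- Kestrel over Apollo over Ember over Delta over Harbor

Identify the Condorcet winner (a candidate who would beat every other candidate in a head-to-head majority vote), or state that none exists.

None — there is no Condorcet winner

Head-to-head results (9 voters total):
Kestrel vs Ember: Kestrel wins 7–2.
Kestrel vs Delta: Kestrel wins 6–3.
Kestrel vs Harbor: Harbor wins 5–4.
Kestrel vs Apollo: Kestrel wins 7–2.
Ember vs Delta: Ember wins 5–4.
Ember vs Harbor: Ember wins 6–3.
Ember vs Apollo: Apollo wins 6–3.
Delta vs Harbor: Harbor wins 5–4.
Delta vs Apollo: Apollo wins 5–4.
Harbor vs Apollo: Harbor wins 6–3.
No candidate beats all others: Kestrel beats Ember beats Harbor beats Kestrel, a majority cycle.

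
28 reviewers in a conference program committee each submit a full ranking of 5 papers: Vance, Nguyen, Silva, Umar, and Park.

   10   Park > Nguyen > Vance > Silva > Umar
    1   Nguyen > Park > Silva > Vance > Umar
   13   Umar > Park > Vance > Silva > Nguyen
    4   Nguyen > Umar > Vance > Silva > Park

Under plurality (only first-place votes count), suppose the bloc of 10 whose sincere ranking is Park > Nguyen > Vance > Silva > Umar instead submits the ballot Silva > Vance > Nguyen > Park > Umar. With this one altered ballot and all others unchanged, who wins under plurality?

First-place totals with the altered ballot: Vance 0, Nguyen 5, Silva 10, Umar 13, Park 0.
The winner is unchanged: still Umar.

Umar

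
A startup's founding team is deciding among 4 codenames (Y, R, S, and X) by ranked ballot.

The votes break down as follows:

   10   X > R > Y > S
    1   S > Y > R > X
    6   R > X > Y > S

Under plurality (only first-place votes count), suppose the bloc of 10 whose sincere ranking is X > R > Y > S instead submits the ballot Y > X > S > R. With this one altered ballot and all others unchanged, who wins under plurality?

Y

First-place totals with the altered ballot: Y 10, R 6, S 1, X 0.
The switch changes the winner from X to Y.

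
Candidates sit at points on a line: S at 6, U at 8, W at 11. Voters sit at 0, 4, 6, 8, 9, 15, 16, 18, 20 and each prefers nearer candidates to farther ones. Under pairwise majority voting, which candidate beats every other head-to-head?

U

With single-peaked preferences on a line, the Condorcet winner is the candidate closest to the median voter.
The median voter (position 9) is closest to U at 8.
Check: U vs W — voters closer to U: 5 of 9.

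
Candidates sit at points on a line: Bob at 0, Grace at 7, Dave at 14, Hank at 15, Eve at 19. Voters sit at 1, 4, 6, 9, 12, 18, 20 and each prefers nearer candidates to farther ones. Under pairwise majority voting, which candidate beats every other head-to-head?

Grace

With single-peaked preferences on a line, the Condorcet winner is the candidate closest to the median voter.
The median voter (position 9) is closest to Grace at 7.
Check: Grace vs Bob — voters closer to Grace: 6 of 7.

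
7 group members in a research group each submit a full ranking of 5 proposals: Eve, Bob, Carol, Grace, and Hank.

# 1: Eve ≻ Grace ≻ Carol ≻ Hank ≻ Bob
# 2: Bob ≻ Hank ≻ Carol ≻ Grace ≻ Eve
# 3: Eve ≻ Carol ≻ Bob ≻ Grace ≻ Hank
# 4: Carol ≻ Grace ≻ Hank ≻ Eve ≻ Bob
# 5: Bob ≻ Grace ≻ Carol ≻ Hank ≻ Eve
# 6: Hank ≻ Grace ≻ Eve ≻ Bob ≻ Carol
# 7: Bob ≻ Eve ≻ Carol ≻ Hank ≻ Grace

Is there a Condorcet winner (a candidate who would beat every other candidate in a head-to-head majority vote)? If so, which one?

Head-to-head results (7 voters total):
Eve vs Bob: Eve wins 4–3.
Eve vs Carol: Eve wins 4–3.
Eve vs Grace: Grace wins 4–3.
Eve vs Hank: Hank wins 4–3.
Bob vs Carol: Bob wins 4–3.
Bob vs Grace: Bob wins 4–3.
Bob vs Hank: Bob wins 4–3.
Carol vs Grace: Carol wins 4–3.
Carol vs Hank: Carol wins 5–2.
Grace vs Hank: Grace wins 4–3.
No candidate beats all others: Eve beats Bob beats Grace beats Eve, a majority cycle.

None — there is no Condorcet winner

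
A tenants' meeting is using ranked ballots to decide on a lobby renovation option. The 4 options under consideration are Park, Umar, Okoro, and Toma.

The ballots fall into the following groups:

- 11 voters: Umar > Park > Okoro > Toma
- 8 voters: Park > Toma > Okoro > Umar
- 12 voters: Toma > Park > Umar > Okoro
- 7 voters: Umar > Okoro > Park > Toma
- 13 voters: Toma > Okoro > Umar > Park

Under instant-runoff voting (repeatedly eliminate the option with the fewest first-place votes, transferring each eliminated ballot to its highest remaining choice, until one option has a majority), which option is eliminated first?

Round 1: Toma 25, Umar 18, Park 8, Okoro 0. Okoro has the fewest and is eliminated.
Round 2: Toma 25, Umar 18, Park 8. Park has the fewest and is eliminated.
Round 3: Toma 33, Umar 18. Toma has a majority.

Okoro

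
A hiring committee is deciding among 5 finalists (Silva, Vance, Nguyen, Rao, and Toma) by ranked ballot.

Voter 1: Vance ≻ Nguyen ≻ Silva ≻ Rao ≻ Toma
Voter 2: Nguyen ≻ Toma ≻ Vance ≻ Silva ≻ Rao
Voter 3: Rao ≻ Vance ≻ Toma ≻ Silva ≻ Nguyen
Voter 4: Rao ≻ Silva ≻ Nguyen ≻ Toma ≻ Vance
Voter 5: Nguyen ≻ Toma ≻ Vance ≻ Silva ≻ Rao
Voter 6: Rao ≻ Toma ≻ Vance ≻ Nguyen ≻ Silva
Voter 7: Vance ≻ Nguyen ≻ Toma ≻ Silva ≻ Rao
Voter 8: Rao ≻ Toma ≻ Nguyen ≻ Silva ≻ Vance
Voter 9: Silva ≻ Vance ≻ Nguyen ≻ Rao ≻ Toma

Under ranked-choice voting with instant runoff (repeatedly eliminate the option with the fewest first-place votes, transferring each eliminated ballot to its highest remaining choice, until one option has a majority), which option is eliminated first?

Toma

Round 1: Rao 4, Vance 2, Nguyen 2, Silva 1, Toma 0. Toma has the fewest and is eliminated.
Round 2: Rao 4, Vance 2, Nguyen 2, Silva 1. Silva has the fewest and is eliminated.
Round 3: Rao 4, Vance 3, Nguyen 2. Nguyen has the fewest and is eliminated.
Round 4: Vance 5, Rao 4. Vance has a majority.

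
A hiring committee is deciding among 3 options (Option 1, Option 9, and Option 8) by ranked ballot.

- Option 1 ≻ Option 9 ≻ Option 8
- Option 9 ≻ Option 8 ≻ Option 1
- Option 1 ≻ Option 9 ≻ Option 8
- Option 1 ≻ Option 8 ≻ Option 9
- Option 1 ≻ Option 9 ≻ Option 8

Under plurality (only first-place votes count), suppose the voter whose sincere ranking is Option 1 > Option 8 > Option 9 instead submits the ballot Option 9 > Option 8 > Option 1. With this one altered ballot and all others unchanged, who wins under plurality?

Option 1

First-place totals with the altered ballot: Option 1 3, Option 9 2, Option 8 0.
The winner is unchanged: still Option 1.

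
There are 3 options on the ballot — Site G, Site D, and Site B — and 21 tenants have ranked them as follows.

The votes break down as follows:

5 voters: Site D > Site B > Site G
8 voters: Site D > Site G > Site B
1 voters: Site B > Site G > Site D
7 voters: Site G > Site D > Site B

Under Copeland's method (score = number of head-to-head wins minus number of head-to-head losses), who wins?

Site D

Pairwise results:
  Site G vs Site D: Site D wins 13–8.
  Site G vs Site B: Site G wins 15–6.
  Site D vs Site B: Site D wins 20–1.
Copeland scores (wins − losses):
  Site G: 1 − 1 = 0
  Site D: 2 − 0 = 2
  Site B: 0 − 2 = -2
Site D has the best Copeland score.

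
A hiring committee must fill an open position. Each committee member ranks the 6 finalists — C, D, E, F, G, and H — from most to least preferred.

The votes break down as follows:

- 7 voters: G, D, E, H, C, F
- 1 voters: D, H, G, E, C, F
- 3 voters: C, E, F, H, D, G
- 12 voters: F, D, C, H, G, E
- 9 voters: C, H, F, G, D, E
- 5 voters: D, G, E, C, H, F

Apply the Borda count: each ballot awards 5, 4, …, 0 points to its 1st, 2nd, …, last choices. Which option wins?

D

Borda scores:
  C: 7·1 + 1 + 3·5 + 12·3 + 9·5 + 5·2 = 114
  D: 7·4 + 5 + 3·1 + 12·4 + 9·1 + 5·5 = 118
  E: 7·3 + 2 + 3·4 + 12·0 + 9·0 + 5·3 = 50
  F: 7·0 + 0 + 3·3 + 12·5 + 9·3 + 5·0 = 96
  G: 7·5 + 3 + 3·0 + 12·1 + 9·2 + 5·4 = 88
  H: 7·2 + 4 + 3·2 + 12·2 + 9·4 + 5·1 = 89
D has the highest total.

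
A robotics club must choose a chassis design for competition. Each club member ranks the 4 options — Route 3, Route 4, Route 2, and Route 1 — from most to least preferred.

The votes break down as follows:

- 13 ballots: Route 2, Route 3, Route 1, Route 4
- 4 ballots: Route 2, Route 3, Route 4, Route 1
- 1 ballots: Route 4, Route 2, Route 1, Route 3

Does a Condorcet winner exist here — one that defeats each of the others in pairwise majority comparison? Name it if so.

Route 2

Head-to-head results (18 voters total):
Route 3 vs Route 4: Route 3 wins 17–1.
Route 3 vs Route 2: Route 2 wins 18–0.
Route 3 vs Route 1: Route 3 wins 17–1.
Route 4 vs Route 2: Route 2 wins 17–1.
Route 4 vs Route 1: Route 1 wins 13–5.
Route 2 vs Route 1: Route 2 wins 18–0.
Route 2 beats each rival — Route 3 (18–0), Route 4 (17–1), Route 1 (18–0) — so Route 2 is the Condorcet winner.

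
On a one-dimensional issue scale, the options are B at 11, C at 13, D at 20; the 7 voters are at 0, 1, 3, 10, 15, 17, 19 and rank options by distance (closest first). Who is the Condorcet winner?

B

With single-peaked preferences on a line, the Condorcet winner is the candidate closest to the median voter.
The median voter (position 10) is closest to B at 11.
Check: B vs D — voters closer to B: 5 of 7.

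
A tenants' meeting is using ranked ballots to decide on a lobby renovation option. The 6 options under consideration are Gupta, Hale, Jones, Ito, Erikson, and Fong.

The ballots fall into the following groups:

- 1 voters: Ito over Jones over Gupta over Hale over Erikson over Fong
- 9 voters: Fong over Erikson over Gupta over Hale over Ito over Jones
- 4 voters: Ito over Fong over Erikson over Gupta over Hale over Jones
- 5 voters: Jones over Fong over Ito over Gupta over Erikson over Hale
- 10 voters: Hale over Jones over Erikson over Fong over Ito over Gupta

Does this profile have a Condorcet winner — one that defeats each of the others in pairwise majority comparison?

No

Head-to-head results (29 voters total):
Gupta vs Hale: Gupta wins 19–10.
Gupta vs Jones: Jones wins 16–13.
Gupta vs Ito: Ito wins 20–9.
Gupta vs Erikson: Erikson wins 23–6.
Gupta vs Fong: Fong wins 28–1.
Hale vs Jones: Hale wins 23–6.
Hale vs Ito: Hale wins 19–10.
Hale vs Erikson: Erikson wins 18–11.
Hale vs Fong: Fong wins 18–11.
Jones vs Ito: Jones wins 15–14.
Jones vs Erikson: Jones wins 16–13.
Jones vs Fong: Jones wins 16–13.
Ito vs Erikson: Erikson wins 19–10.
Ito vs Fong: Fong wins 24–5.
Erikson vs Fong: Fong wins 18–11.
No candidate beats all others: Gupta beats Hale beats Jones beats Gupta, a majority cycle.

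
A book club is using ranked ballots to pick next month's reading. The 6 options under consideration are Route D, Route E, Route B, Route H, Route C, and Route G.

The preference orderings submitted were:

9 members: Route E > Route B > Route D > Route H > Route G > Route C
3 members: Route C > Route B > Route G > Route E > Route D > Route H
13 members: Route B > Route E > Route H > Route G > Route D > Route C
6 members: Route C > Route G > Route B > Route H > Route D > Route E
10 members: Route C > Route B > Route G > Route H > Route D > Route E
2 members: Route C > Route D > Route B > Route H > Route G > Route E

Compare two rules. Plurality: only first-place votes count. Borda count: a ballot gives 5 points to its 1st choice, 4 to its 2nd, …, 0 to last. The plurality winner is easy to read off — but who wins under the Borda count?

Plurality first-place counts: Route D 0, Route E 9, Route B 13, Route H 0, Route C 21, Route G 0 → Route C.
Borda totals: Route D 67, Route E 103, Route B 177, Route H 93, Route C 105, Route G 100 → Route B.

Route B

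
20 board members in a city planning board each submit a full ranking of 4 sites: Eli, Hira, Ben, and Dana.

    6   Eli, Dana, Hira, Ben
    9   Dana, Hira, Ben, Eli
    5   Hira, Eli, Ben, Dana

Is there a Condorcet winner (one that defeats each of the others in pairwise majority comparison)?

No

Head-to-head results (20 voters total):
Eli vs Hira: Hira wins 14–6.
Eli vs Ben: Eli wins 11–9.
Eli vs Dana: Eli wins 11–9.
Hira vs Ben: Hira wins 20–0.
Hira vs Dana: Dana wins 15–5.
Ben vs Dana: Dana wins 15–5.
No candidate beats all others: Eli beats Dana beats Hira beats Eli, a majority cycle.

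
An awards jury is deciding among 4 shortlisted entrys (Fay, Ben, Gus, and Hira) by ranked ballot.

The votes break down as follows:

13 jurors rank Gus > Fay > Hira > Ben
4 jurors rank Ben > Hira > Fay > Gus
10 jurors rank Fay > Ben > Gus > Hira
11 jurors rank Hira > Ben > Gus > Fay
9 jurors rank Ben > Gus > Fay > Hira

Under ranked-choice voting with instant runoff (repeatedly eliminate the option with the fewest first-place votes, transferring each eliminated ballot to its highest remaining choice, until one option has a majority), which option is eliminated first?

Round 1: Ben 13, Gus 13, Hira 11, Fay 10. Fay has the fewest and is eliminated.
Round 2: Ben 23, Gus 13, Hira 11. Hira has the fewest and is eliminated.
Round 3: Ben 34, Gus 13. Ben has a majority.

Fay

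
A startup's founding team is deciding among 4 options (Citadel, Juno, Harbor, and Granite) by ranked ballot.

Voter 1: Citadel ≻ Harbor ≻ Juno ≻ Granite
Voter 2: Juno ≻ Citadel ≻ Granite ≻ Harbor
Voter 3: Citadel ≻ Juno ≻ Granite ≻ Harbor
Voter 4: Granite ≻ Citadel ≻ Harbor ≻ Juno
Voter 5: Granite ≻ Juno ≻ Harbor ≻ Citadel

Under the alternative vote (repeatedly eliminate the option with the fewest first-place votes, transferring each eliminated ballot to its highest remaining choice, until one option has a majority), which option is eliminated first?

Harbor

Round 1: Citadel 2, Granite 2, Juno 1, Harbor 0. Harbor has the fewest and is eliminated.
Round 2: Citadel 2, Granite 2, Juno 1. Juno has the fewest and is eliminated.
Round 3: Citadel 3, Granite 2. Citadel has a majority.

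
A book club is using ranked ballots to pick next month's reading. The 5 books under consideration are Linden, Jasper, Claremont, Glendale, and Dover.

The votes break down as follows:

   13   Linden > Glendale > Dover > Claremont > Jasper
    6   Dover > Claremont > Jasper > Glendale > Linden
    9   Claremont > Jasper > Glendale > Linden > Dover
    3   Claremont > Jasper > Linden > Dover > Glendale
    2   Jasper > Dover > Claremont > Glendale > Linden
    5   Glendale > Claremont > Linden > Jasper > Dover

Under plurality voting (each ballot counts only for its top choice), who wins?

Linden

First-place vote totals:
  Linden: 13
  Jasper: 2
  Claremont: 12
  Glendale: 5
  Dover: 6
Linden has the most first-place votes.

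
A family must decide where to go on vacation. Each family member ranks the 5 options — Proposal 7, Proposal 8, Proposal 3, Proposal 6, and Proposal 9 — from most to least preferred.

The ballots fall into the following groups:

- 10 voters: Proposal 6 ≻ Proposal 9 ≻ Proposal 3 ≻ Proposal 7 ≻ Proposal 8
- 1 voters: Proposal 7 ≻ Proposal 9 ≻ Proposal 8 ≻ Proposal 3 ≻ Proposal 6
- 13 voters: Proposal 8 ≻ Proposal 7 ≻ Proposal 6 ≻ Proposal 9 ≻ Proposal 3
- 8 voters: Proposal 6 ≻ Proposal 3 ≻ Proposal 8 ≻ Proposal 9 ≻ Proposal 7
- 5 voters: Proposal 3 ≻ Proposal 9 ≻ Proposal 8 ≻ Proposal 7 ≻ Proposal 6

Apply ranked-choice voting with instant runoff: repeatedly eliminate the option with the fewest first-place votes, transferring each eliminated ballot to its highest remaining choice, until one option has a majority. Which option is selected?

Proposal 8

Round 1: Proposal 6 18, Proposal 8 13, Proposal 3 5, Proposal 7 1, Proposal 9 0. Proposal 9 has the fewest and is eliminated.
Round 2: Proposal 6 18, Proposal 8 13, Proposal 3 5, Proposal 7 1. Proposal 7 has the fewest and is eliminated.
Round 3: Proposal 6 18, Proposal 8 14, Proposal 3 5. Proposal 3 has the fewest and is eliminated.
Round 4: Proposal 8 19, Proposal 6 18. Proposal 8 has a majority.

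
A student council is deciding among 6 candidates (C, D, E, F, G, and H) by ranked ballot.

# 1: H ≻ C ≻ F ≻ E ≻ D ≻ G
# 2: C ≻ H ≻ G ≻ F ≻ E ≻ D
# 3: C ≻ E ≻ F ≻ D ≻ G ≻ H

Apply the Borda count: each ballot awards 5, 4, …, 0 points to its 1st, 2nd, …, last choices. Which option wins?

C

Borda scores:
  C: 4 + 5 + 5 = 14
  D: 1 + 0 + 2 = 3
  E: 2 + 1 + 4 = 7
  F: 3 + 2 + 3 = 8
  G: 0 + 3 + 1 = 4
  H: 5 + 4 + 0 = 9
C has the highest total.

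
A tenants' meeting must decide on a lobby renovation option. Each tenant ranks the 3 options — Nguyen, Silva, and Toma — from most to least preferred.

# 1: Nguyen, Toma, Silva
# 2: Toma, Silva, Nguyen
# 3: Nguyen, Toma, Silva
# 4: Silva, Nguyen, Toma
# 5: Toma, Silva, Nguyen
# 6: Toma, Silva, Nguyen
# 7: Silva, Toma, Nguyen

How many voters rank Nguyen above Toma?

Ballots ranking Nguyen above Toma: 3.
Ballots ranking Toma above Nguyen: 4.
So 3 of 7 voters prefer Nguyen to Toma.

3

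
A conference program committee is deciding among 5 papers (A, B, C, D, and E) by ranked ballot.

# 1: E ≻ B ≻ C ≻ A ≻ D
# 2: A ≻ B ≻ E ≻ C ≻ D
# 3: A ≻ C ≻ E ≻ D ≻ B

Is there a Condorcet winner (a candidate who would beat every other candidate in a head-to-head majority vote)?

Head-to-head results (3 voters total):
A vs B: A wins 2–1.
A vs C: A wins 2–1.
A vs D: A wins 3–0.
A vs E: A wins 2–1.
B vs C: B wins 2–1.
B vs D: B wins 2–1.
B vs E: E wins 2–1.
C vs D: C wins 3–0.
C vs E: E wins 2–1.
D vs E: E wins 3–0.
A beats each rival — B (2–1), C (2–1), D (3–0), E (2–1) — so A is the Condorcet winner.

Yes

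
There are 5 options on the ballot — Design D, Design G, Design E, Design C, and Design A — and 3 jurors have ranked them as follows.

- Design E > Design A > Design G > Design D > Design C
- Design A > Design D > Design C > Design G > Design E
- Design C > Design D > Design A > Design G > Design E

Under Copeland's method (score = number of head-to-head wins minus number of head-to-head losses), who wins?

Design A

Pairwise results:
  Design D vs Design G: Design D wins 2–1.
  Design D vs Design E: Design D wins 2–1.
  Design D vs Design C: Design D wins 2–1.
  Design D vs Design A: Design A wins 2–1.
  Design G vs Design E: Design G wins 2–1.
  Design G vs Design C: Design C wins 2–1.
  Design G vs Design A: Design A wins 3–0.
  Design E vs Design C: Design C wins 2–1.
  Design E vs Design A: Design A wins 2–1.
  Design C vs Design A: Design A wins 2–1.
Copeland scores (wins − losses):
  Design D: 3 − 1 = 2
  Design G: 1 − 3 = -2
  Design E: 0 − 4 = -4
  Design C: 2 − 2 = 0
  Design A: 4 − 0 = 4
Design A has the best Copeland score.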